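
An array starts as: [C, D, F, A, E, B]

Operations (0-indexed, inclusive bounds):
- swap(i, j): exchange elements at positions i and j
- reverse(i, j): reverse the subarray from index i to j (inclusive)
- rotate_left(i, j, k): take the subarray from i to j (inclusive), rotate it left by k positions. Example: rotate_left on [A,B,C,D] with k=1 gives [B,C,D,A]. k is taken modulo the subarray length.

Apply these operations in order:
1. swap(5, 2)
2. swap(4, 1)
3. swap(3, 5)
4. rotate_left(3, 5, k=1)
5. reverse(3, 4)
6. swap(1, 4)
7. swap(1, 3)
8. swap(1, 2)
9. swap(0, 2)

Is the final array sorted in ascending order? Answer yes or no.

After 1 (swap(5, 2)): [C, D, B, A, E, F]
After 2 (swap(4, 1)): [C, E, B, A, D, F]
After 3 (swap(3, 5)): [C, E, B, F, D, A]
After 4 (rotate_left(3, 5, k=1)): [C, E, B, D, A, F]
After 5 (reverse(3, 4)): [C, E, B, A, D, F]
After 6 (swap(1, 4)): [C, D, B, A, E, F]
After 7 (swap(1, 3)): [C, A, B, D, E, F]
After 8 (swap(1, 2)): [C, B, A, D, E, F]
After 9 (swap(0, 2)): [A, B, C, D, E, F]

Answer: yes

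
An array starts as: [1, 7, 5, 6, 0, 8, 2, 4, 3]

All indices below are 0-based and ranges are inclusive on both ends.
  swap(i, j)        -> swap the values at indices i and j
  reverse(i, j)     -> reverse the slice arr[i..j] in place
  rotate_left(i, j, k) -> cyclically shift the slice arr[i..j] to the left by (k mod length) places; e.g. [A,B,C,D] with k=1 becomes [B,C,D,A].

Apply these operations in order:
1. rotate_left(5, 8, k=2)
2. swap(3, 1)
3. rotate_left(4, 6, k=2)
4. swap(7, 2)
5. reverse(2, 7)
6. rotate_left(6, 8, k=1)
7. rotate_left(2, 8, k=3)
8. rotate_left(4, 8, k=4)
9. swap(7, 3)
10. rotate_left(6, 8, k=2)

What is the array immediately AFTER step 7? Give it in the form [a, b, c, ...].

After 1 (rotate_left(5, 8, k=2)): [1, 7, 5, 6, 0, 4, 3, 8, 2]
After 2 (swap(3, 1)): [1, 6, 5, 7, 0, 4, 3, 8, 2]
After 3 (rotate_left(4, 6, k=2)): [1, 6, 5, 7, 3, 0, 4, 8, 2]
After 4 (swap(7, 2)): [1, 6, 8, 7, 3, 0, 4, 5, 2]
After 5 (reverse(2, 7)): [1, 6, 5, 4, 0, 3, 7, 8, 2]
After 6 (rotate_left(6, 8, k=1)): [1, 6, 5, 4, 0, 3, 8, 2, 7]
After 7 (rotate_left(2, 8, k=3)): [1, 6, 3, 8, 2, 7, 5, 4, 0]

Answer: [1, 6, 3, 8, 2, 7, 5, 4, 0]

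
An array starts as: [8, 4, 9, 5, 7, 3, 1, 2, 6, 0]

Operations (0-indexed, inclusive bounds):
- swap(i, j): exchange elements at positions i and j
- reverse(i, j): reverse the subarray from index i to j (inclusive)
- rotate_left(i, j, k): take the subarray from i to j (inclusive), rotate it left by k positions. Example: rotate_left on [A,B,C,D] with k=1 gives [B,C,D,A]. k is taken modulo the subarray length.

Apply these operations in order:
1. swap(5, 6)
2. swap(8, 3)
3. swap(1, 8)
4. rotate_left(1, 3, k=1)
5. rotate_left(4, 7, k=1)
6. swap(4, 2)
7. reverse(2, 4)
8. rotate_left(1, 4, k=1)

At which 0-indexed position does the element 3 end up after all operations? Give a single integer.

After 1 (swap(5, 6)): [8, 4, 9, 5, 7, 1, 3, 2, 6, 0]
After 2 (swap(8, 3)): [8, 4, 9, 6, 7, 1, 3, 2, 5, 0]
After 3 (swap(1, 8)): [8, 5, 9, 6, 7, 1, 3, 2, 4, 0]
After 4 (rotate_left(1, 3, k=1)): [8, 9, 6, 5, 7, 1, 3, 2, 4, 0]
After 5 (rotate_left(4, 7, k=1)): [8, 9, 6, 5, 1, 3, 2, 7, 4, 0]
After 6 (swap(4, 2)): [8, 9, 1, 5, 6, 3, 2, 7, 4, 0]
After 7 (reverse(2, 4)): [8, 9, 6, 5, 1, 3, 2, 7, 4, 0]
After 8 (rotate_left(1, 4, k=1)): [8, 6, 5, 1, 9, 3, 2, 7, 4, 0]

Answer: 5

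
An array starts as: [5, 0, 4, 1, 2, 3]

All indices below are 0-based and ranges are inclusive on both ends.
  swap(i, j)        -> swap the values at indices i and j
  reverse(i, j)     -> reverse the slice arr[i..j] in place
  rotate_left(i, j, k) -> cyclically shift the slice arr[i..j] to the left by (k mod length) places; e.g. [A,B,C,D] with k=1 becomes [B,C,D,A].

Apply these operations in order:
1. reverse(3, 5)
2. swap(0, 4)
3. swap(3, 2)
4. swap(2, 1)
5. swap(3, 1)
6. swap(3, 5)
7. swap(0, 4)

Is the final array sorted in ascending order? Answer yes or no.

Answer: no

Derivation:
After 1 (reverse(3, 5)): [5, 0, 4, 3, 2, 1]
After 2 (swap(0, 4)): [2, 0, 4, 3, 5, 1]
After 3 (swap(3, 2)): [2, 0, 3, 4, 5, 1]
After 4 (swap(2, 1)): [2, 3, 0, 4, 5, 1]
After 5 (swap(3, 1)): [2, 4, 0, 3, 5, 1]
After 6 (swap(3, 5)): [2, 4, 0, 1, 5, 3]
After 7 (swap(0, 4)): [5, 4, 0, 1, 2, 3]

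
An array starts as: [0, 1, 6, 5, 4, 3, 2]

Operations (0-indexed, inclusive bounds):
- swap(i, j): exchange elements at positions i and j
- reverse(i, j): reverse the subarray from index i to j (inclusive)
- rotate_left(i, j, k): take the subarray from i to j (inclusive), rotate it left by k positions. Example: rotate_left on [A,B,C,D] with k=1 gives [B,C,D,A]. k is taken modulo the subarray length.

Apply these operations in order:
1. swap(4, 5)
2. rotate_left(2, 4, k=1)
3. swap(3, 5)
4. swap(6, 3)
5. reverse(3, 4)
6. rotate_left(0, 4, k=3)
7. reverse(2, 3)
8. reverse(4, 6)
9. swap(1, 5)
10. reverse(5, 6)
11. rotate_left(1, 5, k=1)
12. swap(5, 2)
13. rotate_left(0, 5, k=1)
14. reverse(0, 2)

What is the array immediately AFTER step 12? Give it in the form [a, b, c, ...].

After 1 (swap(4, 5)): [0, 1, 6, 5, 3, 4, 2]
After 2 (rotate_left(2, 4, k=1)): [0, 1, 5, 3, 6, 4, 2]
After 3 (swap(3, 5)): [0, 1, 5, 4, 6, 3, 2]
After 4 (swap(6, 3)): [0, 1, 5, 2, 6, 3, 4]
After 5 (reverse(3, 4)): [0, 1, 5, 6, 2, 3, 4]
After 6 (rotate_left(0, 4, k=3)): [6, 2, 0, 1, 5, 3, 4]
After 7 (reverse(2, 3)): [6, 2, 1, 0, 5, 3, 4]
After 8 (reverse(4, 6)): [6, 2, 1, 0, 4, 3, 5]
After 9 (swap(1, 5)): [6, 3, 1, 0, 4, 2, 5]
After 10 (reverse(5, 6)): [6, 3, 1, 0, 4, 5, 2]
After 11 (rotate_left(1, 5, k=1)): [6, 1, 0, 4, 5, 3, 2]
After 12 (swap(5, 2)): [6, 1, 3, 4, 5, 0, 2]

Answer: [6, 1, 3, 4, 5, 0, 2]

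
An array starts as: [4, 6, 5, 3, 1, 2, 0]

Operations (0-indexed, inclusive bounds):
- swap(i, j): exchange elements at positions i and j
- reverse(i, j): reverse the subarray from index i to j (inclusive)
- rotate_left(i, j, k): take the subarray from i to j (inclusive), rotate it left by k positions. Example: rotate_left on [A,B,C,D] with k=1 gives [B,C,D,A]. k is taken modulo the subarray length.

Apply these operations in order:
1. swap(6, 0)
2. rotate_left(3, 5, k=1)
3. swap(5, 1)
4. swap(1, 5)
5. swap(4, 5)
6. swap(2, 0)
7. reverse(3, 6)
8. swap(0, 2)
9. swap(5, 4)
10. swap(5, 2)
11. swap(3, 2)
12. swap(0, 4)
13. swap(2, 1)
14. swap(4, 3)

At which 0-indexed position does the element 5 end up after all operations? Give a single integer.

Answer: 5

Derivation:
After 1 (swap(6, 0)): [0, 6, 5, 3, 1, 2, 4]
After 2 (rotate_left(3, 5, k=1)): [0, 6, 5, 1, 2, 3, 4]
After 3 (swap(5, 1)): [0, 3, 5, 1, 2, 6, 4]
After 4 (swap(1, 5)): [0, 6, 5, 1, 2, 3, 4]
After 5 (swap(4, 5)): [0, 6, 5, 1, 3, 2, 4]
After 6 (swap(2, 0)): [5, 6, 0, 1, 3, 2, 4]
After 7 (reverse(3, 6)): [5, 6, 0, 4, 2, 3, 1]
After 8 (swap(0, 2)): [0, 6, 5, 4, 2, 3, 1]
After 9 (swap(5, 4)): [0, 6, 5, 4, 3, 2, 1]
After 10 (swap(5, 2)): [0, 6, 2, 4, 3, 5, 1]
After 11 (swap(3, 2)): [0, 6, 4, 2, 3, 5, 1]
After 12 (swap(0, 4)): [3, 6, 4, 2, 0, 5, 1]
After 13 (swap(2, 1)): [3, 4, 6, 2, 0, 5, 1]
After 14 (swap(4, 3)): [3, 4, 6, 0, 2, 5, 1]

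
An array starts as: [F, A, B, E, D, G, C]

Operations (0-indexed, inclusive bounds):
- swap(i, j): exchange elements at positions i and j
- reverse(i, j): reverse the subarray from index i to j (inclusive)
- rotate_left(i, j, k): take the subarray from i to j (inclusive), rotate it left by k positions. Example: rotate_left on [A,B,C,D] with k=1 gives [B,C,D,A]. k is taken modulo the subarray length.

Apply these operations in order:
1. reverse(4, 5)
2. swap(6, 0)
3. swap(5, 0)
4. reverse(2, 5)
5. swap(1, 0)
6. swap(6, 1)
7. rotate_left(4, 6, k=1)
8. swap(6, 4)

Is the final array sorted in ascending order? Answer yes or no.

Answer: no

Derivation:
After 1 (reverse(4, 5)): [F, A, B, E, G, D, C]
After 2 (swap(6, 0)): [C, A, B, E, G, D, F]
After 3 (swap(5, 0)): [D, A, B, E, G, C, F]
After 4 (reverse(2, 5)): [D, A, C, G, E, B, F]
After 5 (swap(1, 0)): [A, D, C, G, E, B, F]
After 6 (swap(6, 1)): [A, F, C, G, E, B, D]
After 7 (rotate_left(4, 6, k=1)): [A, F, C, G, B, D, E]
After 8 (swap(6, 4)): [A, F, C, G, E, D, B]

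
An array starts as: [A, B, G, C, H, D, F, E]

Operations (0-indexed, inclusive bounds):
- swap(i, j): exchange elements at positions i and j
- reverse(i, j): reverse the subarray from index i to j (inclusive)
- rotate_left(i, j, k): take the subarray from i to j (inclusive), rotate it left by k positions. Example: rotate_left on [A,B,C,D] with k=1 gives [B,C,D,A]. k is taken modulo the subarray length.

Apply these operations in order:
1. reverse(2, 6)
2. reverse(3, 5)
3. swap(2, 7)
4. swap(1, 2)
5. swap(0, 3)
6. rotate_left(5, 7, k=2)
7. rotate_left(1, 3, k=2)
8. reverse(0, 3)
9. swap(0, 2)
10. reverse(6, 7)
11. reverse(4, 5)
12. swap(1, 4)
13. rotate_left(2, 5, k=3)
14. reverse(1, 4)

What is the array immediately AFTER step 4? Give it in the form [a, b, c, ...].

After 1 (reverse(2, 6)): [A, B, F, D, H, C, G, E]
After 2 (reverse(3, 5)): [A, B, F, C, H, D, G, E]
After 3 (swap(2, 7)): [A, B, E, C, H, D, G, F]
After 4 (swap(1, 2)): [A, E, B, C, H, D, G, F]

Answer: [A, E, B, C, H, D, G, F]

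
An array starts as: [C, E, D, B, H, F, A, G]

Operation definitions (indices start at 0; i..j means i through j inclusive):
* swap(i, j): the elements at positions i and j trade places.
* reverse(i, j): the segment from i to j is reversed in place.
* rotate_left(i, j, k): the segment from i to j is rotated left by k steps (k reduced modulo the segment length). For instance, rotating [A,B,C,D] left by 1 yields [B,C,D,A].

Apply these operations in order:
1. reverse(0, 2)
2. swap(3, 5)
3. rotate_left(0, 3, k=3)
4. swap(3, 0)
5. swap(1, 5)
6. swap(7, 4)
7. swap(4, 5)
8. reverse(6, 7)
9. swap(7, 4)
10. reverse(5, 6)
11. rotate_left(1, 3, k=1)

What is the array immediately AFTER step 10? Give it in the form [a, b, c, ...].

After 1 (reverse(0, 2)): [D, E, C, B, H, F, A, G]
After 2 (swap(3, 5)): [D, E, C, F, H, B, A, G]
After 3 (rotate_left(0, 3, k=3)): [F, D, E, C, H, B, A, G]
After 4 (swap(3, 0)): [C, D, E, F, H, B, A, G]
After 5 (swap(1, 5)): [C, B, E, F, H, D, A, G]
After 6 (swap(7, 4)): [C, B, E, F, G, D, A, H]
After 7 (swap(4, 5)): [C, B, E, F, D, G, A, H]
After 8 (reverse(6, 7)): [C, B, E, F, D, G, H, A]
After 9 (swap(7, 4)): [C, B, E, F, A, G, H, D]
After 10 (reverse(5, 6)): [C, B, E, F, A, H, G, D]

Answer: [C, B, E, F, A, H, G, D]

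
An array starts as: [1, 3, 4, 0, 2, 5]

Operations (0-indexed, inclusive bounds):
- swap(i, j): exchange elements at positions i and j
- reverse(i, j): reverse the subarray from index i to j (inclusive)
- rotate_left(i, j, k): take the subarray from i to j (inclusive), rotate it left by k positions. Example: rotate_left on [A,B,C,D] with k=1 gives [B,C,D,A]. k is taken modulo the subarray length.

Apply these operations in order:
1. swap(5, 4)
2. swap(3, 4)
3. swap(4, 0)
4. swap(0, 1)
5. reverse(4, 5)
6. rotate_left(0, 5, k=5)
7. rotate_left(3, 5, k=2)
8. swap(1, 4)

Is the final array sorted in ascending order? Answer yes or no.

After 1 (swap(5, 4)): [1, 3, 4, 0, 5, 2]
After 2 (swap(3, 4)): [1, 3, 4, 5, 0, 2]
After 3 (swap(4, 0)): [0, 3, 4, 5, 1, 2]
After 4 (swap(0, 1)): [3, 0, 4, 5, 1, 2]
After 5 (reverse(4, 5)): [3, 0, 4, 5, 2, 1]
After 6 (rotate_left(0, 5, k=5)): [1, 3, 0, 4, 5, 2]
After 7 (rotate_left(3, 5, k=2)): [1, 3, 0, 2, 4, 5]
After 8 (swap(1, 4)): [1, 4, 0, 2, 3, 5]

Answer: no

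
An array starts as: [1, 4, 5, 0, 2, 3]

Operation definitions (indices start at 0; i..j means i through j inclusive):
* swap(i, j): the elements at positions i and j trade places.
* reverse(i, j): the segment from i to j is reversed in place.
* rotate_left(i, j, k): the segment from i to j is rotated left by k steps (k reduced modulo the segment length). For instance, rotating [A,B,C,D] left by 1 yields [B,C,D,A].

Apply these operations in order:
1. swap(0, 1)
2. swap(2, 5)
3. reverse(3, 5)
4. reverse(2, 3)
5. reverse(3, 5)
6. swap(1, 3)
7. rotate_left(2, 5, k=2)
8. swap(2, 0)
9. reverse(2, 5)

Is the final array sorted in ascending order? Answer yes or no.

Answer: no

Derivation:
After 1 (swap(0, 1)): [4, 1, 5, 0, 2, 3]
After 2 (swap(2, 5)): [4, 1, 3, 0, 2, 5]
After 3 (reverse(3, 5)): [4, 1, 3, 5, 2, 0]
After 4 (reverse(2, 3)): [4, 1, 5, 3, 2, 0]
After 5 (reverse(3, 5)): [4, 1, 5, 0, 2, 3]
After 6 (swap(1, 3)): [4, 0, 5, 1, 2, 3]
After 7 (rotate_left(2, 5, k=2)): [4, 0, 2, 3, 5, 1]
After 8 (swap(2, 0)): [2, 0, 4, 3, 5, 1]
After 9 (reverse(2, 5)): [2, 0, 1, 5, 3, 4]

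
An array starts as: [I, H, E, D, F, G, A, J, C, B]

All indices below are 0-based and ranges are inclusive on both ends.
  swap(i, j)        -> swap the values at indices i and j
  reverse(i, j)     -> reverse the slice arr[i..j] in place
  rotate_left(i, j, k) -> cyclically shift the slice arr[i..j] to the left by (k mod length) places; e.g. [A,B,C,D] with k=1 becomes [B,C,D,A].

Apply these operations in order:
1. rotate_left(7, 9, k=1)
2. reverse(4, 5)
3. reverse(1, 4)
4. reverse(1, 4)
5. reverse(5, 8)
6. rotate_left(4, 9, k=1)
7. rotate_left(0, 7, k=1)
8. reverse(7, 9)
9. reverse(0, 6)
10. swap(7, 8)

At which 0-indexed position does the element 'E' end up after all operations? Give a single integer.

Answer: 5

Derivation:
After 1 (rotate_left(7, 9, k=1)): [I, H, E, D, F, G, A, C, B, J]
After 2 (reverse(4, 5)): [I, H, E, D, G, F, A, C, B, J]
After 3 (reverse(1, 4)): [I, G, D, E, H, F, A, C, B, J]
After 4 (reverse(1, 4)): [I, H, E, D, G, F, A, C, B, J]
After 5 (reverse(5, 8)): [I, H, E, D, G, B, C, A, F, J]
After 6 (rotate_left(4, 9, k=1)): [I, H, E, D, B, C, A, F, J, G]
After 7 (rotate_left(0, 7, k=1)): [H, E, D, B, C, A, F, I, J, G]
After 8 (reverse(7, 9)): [H, E, D, B, C, A, F, G, J, I]
After 9 (reverse(0, 6)): [F, A, C, B, D, E, H, G, J, I]
After 10 (swap(7, 8)): [F, A, C, B, D, E, H, J, G, I]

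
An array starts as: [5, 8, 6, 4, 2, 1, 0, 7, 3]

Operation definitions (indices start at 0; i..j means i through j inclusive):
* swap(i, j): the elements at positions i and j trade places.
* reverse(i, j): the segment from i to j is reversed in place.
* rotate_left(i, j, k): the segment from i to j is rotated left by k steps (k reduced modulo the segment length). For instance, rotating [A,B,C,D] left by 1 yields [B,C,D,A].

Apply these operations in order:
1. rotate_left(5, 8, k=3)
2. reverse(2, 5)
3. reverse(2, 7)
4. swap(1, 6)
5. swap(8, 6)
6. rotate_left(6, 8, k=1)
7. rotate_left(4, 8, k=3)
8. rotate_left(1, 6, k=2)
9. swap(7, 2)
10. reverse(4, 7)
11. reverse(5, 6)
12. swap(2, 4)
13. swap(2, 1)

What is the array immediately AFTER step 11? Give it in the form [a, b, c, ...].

Answer: [5, 1, 4, 7, 8, 2, 0, 6, 3]

Derivation:
After 1 (rotate_left(5, 8, k=3)): [5, 8, 6, 4, 2, 3, 1, 0, 7]
After 2 (reverse(2, 5)): [5, 8, 3, 2, 4, 6, 1, 0, 7]
After 3 (reverse(2, 7)): [5, 8, 0, 1, 6, 4, 2, 3, 7]
After 4 (swap(1, 6)): [5, 2, 0, 1, 6, 4, 8, 3, 7]
After 5 (swap(8, 6)): [5, 2, 0, 1, 6, 4, 7, 3, 8]
After 6 (rotate_left(6, 8, k=1)): [5, 2, 0, 1, 6, 4, 3, 8, 7]
After 7 (rotate_left(4, 8, k=3)): [5, 2, 0, 1, 8, 7, 6, 4, 3]
After 8 (rotate_left(1, 6, k=2)): [5, 1, 8, 7, 6, 2, 0, 4, 3]
After 9 (swap(7, 2)): [5, 1, 4, 7, 6, 2, 0, 8, 3]
After 10 (reverse(4, 7)): [5, 1, 4, 7, 8, 0, 2, 6, 3]
After 11 (reverse(5, 6)): [5, 1, 4, 7, 8, 2, 0, 6, 3]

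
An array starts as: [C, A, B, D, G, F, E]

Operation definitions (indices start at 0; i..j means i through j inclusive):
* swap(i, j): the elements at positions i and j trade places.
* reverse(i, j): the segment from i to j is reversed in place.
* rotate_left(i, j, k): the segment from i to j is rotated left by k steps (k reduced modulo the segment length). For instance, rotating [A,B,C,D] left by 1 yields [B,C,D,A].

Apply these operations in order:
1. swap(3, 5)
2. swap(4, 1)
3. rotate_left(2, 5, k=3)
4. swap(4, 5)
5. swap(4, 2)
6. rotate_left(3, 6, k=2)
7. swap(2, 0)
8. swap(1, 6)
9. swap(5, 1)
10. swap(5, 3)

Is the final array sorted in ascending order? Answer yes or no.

After 1 (swap(3, 5)): [C, A, B, F, G, D, E]
After 2 (swap(4, 1)): [C, G, B, F, A, D, E]
After 3 (rotate_left(2, 5, k=3)): [C, G, D, B, F, A, E]
After 4 (swap(4, 5)): [C, G, D, B, A, F, E]
After 5 (swap(4, 2)): [C, G, A, B, D, F, E]
After 6 (rotate_left(3, 6, k=2)): [C, G, A, F, E, B, D]
After 7 (swap(2, 0)): [A, G, C, F, E, B, D]
After 8 (swap(1, 6)): [A, D, C, F, E, B, G]
After 9 (swap(5, 1)): [A, B, C, F, E, D, G]
After 10 (swap(5, 3)): [A, B, C, D, E, F, G]

Answer: yes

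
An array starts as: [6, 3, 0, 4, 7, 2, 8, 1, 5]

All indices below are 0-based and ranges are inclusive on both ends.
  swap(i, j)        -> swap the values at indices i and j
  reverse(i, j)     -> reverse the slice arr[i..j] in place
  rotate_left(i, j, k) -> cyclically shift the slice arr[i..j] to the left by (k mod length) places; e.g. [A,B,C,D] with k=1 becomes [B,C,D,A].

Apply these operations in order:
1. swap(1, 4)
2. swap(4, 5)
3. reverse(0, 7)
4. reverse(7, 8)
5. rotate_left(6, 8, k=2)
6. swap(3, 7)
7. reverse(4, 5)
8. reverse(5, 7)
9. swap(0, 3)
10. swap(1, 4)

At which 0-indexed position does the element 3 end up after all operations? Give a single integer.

After 1 (swap(1, 4)): [6, 7, 0, 4, 3, 2, 8, 1, 5]
After 2 (swap(4, 5)): [6, 7, 0, 4, 2, 3, 8, 1, 5]
After 3 (reverse(0, 7)): [1, 8, 3, 2, 4, 0, 7, 6, 5]
After 4 (reverse(7, 8)): [1, 8, 3, 2, 4, 0, 7, 5, 6]
After 5 (rotate_left(6, 8, k=2)): [1, 8, 3, 2, 4, 0, 6, 7, 5]
After 6 (swap(3, 7)): [1, 8, 3, 7, 4, 0, 6, 2, 5]
After 7 (reverse(4, 5)): [1, 8, 3, 7, 0, 4, 6, 2, 5]
After 8 (reverse(5, 7)): [1, 8, 3, 7, 0, 2, 6, 4, 5]
After 9 (swap(0, 3)): [7, 8, 3, 1, 0, 2, 6, 4, 5]
After 10 (swap(1, 4)): [7, 0, 3, 1, 8, 2, 6, 4, 5]

Answer: 2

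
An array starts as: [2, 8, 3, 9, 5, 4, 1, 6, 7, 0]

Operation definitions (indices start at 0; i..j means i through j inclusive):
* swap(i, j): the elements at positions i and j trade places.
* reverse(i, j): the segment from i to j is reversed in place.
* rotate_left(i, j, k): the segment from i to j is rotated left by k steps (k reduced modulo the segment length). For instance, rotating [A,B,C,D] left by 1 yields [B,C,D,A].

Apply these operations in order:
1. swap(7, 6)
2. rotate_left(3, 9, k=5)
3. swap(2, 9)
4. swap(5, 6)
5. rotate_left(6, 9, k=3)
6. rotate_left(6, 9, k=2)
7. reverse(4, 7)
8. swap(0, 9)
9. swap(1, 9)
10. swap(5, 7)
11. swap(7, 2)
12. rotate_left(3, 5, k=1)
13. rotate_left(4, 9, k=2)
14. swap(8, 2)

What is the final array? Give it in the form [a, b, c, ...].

After 1 (swap(7, 6)): [2, 8, 3, 9, 5, 4, 6, 1, 7, 0]
After 2 (rotate_left(3, 9, k=5)): [2, 8, 3, 7, 0, 9, 5, 4, 6, 1]
After 3 (swap(2, 9)): [2, 8, 1, 7, 0, 9, 5, 4, 6, 3]
After 4 (swap(5, 6)): [2, 8, 1, 7, 0, 5, 9, 4, 6, 3]
After 5 (rotate_left(6, 9, k=3)): [2, 8, 1, 7, 0, 5, 3, 9, 4, 6]
After 6 (rotate_left(6, 9, k=2)): [2, 8, 1, 7, 0, 5, 4, 6, 3, 9]
After 7 (reverse(4, 7)): [2, 8, 1, 7, 6, 4, 5, 0, 3, 9]
After 8 (swap(0, 9)): [9, 8, 1, 7, 6, 4, 5, 0, 3, 2]
After 9 (swap(1, 9)): [9, 2, 1, 7, 6, 4, 5, 0, 3, 8]
After 10 (swap(5, 7)): [9, 2, 1, 7, 6, 0, 5, 4, 3, 8]
After 11 (swap(7, 2)): [9, 2, 4, 7, 6, 0, 5, 1, 3, 8]
After 12 (rotate_left(3, 5, k=1)): [9, 2, 4, 6, 0, 7, 5, 1, 3, 8]
After 13 (rotate_left(4, 9, k=2)): [9, 2, 4, 6, 5, 1, 3, 8, 0, 7]
After 14 (swap(8, 2)): [9, 2, 0, 6, 5, 1, 3, 8, 4, 7]

Answer: [9, 2, 0, 6, 5, 1, 3, 8, 4, 7]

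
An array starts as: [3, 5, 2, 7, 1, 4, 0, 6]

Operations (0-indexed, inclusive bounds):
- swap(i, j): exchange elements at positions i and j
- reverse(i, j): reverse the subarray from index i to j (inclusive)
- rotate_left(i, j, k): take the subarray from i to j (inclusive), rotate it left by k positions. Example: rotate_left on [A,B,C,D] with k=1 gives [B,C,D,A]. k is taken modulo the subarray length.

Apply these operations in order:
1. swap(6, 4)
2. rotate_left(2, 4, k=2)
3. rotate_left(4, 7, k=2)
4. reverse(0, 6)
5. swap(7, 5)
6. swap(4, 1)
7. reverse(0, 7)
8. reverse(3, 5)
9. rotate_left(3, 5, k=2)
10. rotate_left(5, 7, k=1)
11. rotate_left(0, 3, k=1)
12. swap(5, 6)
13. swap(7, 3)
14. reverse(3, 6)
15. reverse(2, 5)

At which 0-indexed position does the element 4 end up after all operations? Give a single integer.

After 1 (swap(6, 4)): [3, 5, 2, 7, 0, 4, 1, 6]
After 2 (rotate_left(2, 4, k=2)): [3, 5, 0, 2, 7, 4, 1, 6]
After 3 (rotate_left(4, 7, k=2)): [3, 5, 0, 2, 1, 6, 7, 4]
After 4 (reverse(0, 6)): [7, 6, 1, 2, 0, 5, 3, 4]
After 5 (swap(7, 5)): [7, 6, 1, 2, 0, 4, 3, 5]
After 6 (swap(4, 1)): [7, 0, 1, 2, 6, 4, 3, 5]
After 7 (reverse(0, 7)): [5, 3, 4, 6, 2, 1, 0, 7]
After 8 (reverse(3, 5)): [5, 3, 4, 1, 2, 6, 0, 7]
After 9 (rotate_left(3, 5, k=2)): [5, 3, 4, 6, 1, 2, 0, 7]
After 10 (rotate_left(5, 7, k=1)): [5, 3, 4, 6, 1, 0, 7, 2]
After 11 (rotate_left(0, 3, k=1)): [3, 4, 6, 5, 1, 0, 7, 2]
After 12 (swap(5, 6)): [3, 4, 6, 5, 1, 7, 0, 2]
After 13 (swap(7, 3)): [3, 4, 6, 2, 1, 7, 0, 5]
After 14 (reverse(3, 6)): [3, 4, 6, 0, 7, 1, 2, 5]
After 15 (reverse(2, 5)): [3, 4, 1, 7, 0, 6, 2, 5]

Answer: 1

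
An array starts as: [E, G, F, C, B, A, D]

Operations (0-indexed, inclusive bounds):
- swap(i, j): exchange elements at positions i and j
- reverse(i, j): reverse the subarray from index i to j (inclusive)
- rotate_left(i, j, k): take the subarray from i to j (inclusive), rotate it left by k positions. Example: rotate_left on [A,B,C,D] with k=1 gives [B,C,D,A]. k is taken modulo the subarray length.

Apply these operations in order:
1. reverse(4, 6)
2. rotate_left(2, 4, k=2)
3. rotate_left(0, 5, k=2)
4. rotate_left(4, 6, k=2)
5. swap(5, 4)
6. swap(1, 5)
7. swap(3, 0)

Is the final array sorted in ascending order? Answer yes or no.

After 1 (reverse(4, 6)): [E, G, F, C, D, A, B]
After 2 (rotate_left(2, 4, k=2)): [E, G, D, F, C, A, B]
After 3 (rotate_left(0, 5, k=2)): [D, F, C, A, E, G, B]
After 4 (rotate_left(4, 6, k=2)): [D, F, C, A, B, E, G]
After 5 (swap(5, 4)): [D, F, C, A, E, B, G]
After 6 (swap(1, 5)): [D, B, C, A, E, F, G]
After 7 (swap(3, 0)): [A, B, C, D, E, F, G]

Answer: yes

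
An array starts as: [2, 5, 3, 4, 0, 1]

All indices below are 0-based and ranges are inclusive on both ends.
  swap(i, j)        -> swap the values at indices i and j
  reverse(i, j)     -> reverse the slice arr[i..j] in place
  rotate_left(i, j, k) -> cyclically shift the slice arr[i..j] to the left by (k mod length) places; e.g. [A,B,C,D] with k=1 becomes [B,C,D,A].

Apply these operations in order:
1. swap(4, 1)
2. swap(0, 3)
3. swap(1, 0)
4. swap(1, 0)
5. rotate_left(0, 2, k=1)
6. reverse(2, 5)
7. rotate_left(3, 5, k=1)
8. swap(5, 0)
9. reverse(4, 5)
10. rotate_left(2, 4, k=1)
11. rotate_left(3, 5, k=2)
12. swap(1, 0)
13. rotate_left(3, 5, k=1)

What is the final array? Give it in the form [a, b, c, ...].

Answer: [3, 5, 2, 0, 1, 4]

Derivation:
After 1 (swap(4, 1)): [2, 0, 3, 4, 5, 1]
After 2 (swap(0, 3)): [4, 0, 3, 2, 5, 1]
After 3 (swap(1, 0)): [0, 4, 3, 2, 5, 1]
After 4 (swap(1, 0)): [4, 0, 3, 2, 5, 1]
After 5 (rotate_left(0, 2, k=1)): [0, 3, 4, 2, 5, 1]
After 6 (reverse(2, 5)): [0, 3, 1, 5, 2, 4]
After 7 (rotate_left(3, 5, k=1)): [0, 3, 1, 2, 4, 5]
After 8 (swap(5, 0)): [5, 3, 1, 2, 4, 0]
After 9 (reverse(4, 5)): [5, 3, 1, 2, 0, 4]
After 10 (rotate_left(2, 4, k=1)): [5, 3, 2, 0, 1, 4]
After 11 (rotate_left(3, 5, k=2)): [5, 3, 2, 4, 0, 1]
After 12 (swap(1, 0)): [3, 5, 2, 4, 0, 1]
After 13 (rotate_left(3, 5, k=1)): [3, 5, 2, 0, 1, 4]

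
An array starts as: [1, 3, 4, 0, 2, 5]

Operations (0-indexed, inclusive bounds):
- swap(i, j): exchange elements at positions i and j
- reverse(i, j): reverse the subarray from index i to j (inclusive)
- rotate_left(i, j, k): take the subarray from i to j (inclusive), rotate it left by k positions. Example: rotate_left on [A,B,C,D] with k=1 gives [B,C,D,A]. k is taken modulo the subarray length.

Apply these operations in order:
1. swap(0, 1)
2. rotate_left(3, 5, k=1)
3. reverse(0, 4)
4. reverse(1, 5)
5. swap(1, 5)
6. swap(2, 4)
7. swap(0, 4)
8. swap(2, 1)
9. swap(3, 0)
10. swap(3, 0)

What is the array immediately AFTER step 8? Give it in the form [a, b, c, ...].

After 1 (swap(0, 1)): [3, 1, 4, 0, 2, 5]
After 2 (rotate_left(3, 5, k=1)): [3, 1, 4, 2, 5, 0]
After 3 (reverse(0, 4)): [5, 2, 4, 1, 3, 0]
After 4 (reverse(1, 5)): [5, 0, 3, 1, 4, 2]
After 5 (swap(1, 5)): [5, 2, 3, 1, 4, 0]
After 6 (swap(2, 4)): [5, 2, 4, 1, 3, 0]
After 7 (swap(0, 4)): [3, 2, 4, 1, 5, 0]
After 8 (swap(2, 1)): [3, 4, 2, 1, 5, 0]

Answer: [3, 4, 2, 1, 5, 0]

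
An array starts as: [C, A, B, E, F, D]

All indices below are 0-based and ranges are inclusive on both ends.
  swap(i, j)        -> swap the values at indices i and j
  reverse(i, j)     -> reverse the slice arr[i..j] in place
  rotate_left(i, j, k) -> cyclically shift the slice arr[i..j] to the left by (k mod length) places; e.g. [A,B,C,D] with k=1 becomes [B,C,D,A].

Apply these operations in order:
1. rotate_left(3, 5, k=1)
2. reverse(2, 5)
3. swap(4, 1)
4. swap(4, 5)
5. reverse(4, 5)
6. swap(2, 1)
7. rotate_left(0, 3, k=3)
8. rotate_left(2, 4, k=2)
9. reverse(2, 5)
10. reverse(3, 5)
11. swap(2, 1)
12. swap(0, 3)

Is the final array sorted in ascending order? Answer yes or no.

Answer: yes

Derivation:
After 1 (rotate_left(3, 5, k=1)): [C, A, B, F, D, E]
After 2 (reverse(2, 5)): [C, A, E, D, F, B]
After 3 (swap(4, 1)): [C, F, E, D, A, B]
After 4 (swap(4, 5)): [C, F, E, D, B, A]
After 5 (reverse(4, 5)): [C, F, E, D, A, B]
After 6 (swap(2, 1)): [C, E, F, D, A, B]
After 7 (rotate_left(0, 3, k=3)): [D, C, E, F, A, B]
After 8 (rotate_left(2, 4, k=2)): [D, C, A, E, F, B]
After 9 (reverse(2, 5)): [D, C, B, F, E, A]
After 10 (reverse(3, 5)): [D, C, B, A, E, F]
After 11 (swap(2, 1)): [D, B, C, A, E, F]
After 12 (swap(0, 3)): [A, B, C, D, E, F]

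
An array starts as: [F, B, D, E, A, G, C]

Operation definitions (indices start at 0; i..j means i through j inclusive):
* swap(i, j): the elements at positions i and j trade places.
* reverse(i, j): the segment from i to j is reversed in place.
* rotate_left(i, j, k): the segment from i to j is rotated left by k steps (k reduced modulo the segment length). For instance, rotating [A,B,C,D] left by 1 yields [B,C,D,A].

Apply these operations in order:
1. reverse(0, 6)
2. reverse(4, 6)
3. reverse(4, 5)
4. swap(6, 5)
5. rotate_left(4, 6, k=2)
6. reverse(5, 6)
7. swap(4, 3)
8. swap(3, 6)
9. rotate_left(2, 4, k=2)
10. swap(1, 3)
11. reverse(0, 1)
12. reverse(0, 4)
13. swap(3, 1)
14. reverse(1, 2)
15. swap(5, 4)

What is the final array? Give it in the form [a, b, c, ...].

Answer: [B, E, C, G, D, A, F]

Derivation:
After 1 (reverse(0, 6)): [C, G, A, E, D, B, F]
After 2 (reverse(4, 6)): [C, G, A, E, F, B, D]
After 3 (reverse(4, 5)): [C, G, A, E, B, F, D]
After 4 (swap(6, 5)): [C, G, A, E, B, D, F]
After 5 (rotate_left(4, 6, k=2)): [C, G, A, E, F, B, D]
After 6 (reverse(5, 6)): [C, G, A, E, F, D, B]
After 7 (swap(4, 3)): [C, G, A, F, E, D, B]
After 8 (swap(3, 6)): [C, G, A, B, E, D, F]
After 9 (rotate_left(2, 4, k=2)): [C, G, E, A, B, D, F]
After 10 (swap(1, 3)): [C, A, E, G, B, D, F]
After 11 (reverse(0, 1)): [A, C, E, G, B, D, F]
After 12 (reverse(0, 4)): [B, G, E, C, A, D, F]
After 13 (swap(3, 1)): [B, C, E, G, A, D, F]
After 14 (reverse(1, 2)): [B, E, C, G, A, D, F]
After 15 (swap(5, 4)): [B, E, C, G, D, A, F]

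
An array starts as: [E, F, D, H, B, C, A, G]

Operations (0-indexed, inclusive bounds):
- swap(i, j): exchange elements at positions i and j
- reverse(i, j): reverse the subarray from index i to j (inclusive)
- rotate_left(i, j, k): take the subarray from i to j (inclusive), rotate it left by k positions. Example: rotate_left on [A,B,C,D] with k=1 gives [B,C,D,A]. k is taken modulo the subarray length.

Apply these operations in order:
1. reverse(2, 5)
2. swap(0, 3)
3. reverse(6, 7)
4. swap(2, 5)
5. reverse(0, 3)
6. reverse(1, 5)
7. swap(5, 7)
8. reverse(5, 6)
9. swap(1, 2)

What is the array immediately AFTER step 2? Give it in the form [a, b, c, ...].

After 1 (reverse(2, 5)): [E, F, C, B, H, D, A, G]
After 2 (swap(0, 3)): [B, F, C, E, H, D, A, G]

Answer: [B, F, C, E, H, D, A, G]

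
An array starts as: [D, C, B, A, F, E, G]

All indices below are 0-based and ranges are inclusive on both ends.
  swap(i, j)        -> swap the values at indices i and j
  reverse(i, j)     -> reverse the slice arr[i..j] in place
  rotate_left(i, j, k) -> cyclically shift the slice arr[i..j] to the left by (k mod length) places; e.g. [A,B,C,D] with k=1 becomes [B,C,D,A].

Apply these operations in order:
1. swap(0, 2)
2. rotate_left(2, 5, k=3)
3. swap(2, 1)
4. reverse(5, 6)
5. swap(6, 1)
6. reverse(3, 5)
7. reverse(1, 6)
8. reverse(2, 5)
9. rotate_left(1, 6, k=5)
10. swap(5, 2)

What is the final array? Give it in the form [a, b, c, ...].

After 1 (swap(0, 2)): [B, C, D, A, F, E, G]
After 2 (rotate_left(2, 5, k=3)): [B, C, E, D, A, F, G]
After 3 (swap(2, 1)): [B, E, C, D, A, F, G]
After 4 (reverse(5, 6)): [B, E, C, D, A, G, F]
After 5 (swap(6, 1)): [B, F, C, D, A, G, E]
After 6 (reverse(3, 5)): [B, F, C, G, A, D, E]
After 7 (reverse(1, 6)): [B, E, D, A, G, C, F]
After 8 (reverse(2, 5)): [B, E, C, G, A, D, F]
After 9 (rotate_left(1, 6, k=5)): [B, F, E, C, G, A, D]
After 10 (swap(5, 2)): [B, F, A, C, G, E, D]

Answer: [B, F, A, C, G, E, D]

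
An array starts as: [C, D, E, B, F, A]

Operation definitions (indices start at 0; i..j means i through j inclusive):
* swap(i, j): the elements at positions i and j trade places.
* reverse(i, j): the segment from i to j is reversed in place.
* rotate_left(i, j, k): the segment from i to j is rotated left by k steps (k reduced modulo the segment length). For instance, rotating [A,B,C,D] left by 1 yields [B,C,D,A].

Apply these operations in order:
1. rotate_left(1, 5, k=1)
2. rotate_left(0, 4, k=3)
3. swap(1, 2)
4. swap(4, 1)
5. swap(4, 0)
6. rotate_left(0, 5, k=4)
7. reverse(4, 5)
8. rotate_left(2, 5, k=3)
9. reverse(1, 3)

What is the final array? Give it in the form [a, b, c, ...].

After 1 (rotate_left(1, 5, k=1)): [C, E, B, F, A, D]
After 2 (rotate_left(0, 4, k=3)): [F, A, C, E, B, D]
After 3 (swap(1, 2)): [F, C, A, E, B, D]
After 4 (swap(4, 1)): [F, B, A, E, C, D]
After 5 (swap(4, 0)): [C, B, A, E, F, D]
After 6 (rotate_left(0, 5, k=4)): [F, D, C, B, A, E]
After 7 (reverse(4, 5)): [F, D, C, B, E, A]
After 8 (rotate_left(2, 5, k=3)): [F, D, A, C, B, E]
After 9 (reverse(1, 3)): [F, C, A, D, B, E]

Answer: [F, C, A, D, B, E]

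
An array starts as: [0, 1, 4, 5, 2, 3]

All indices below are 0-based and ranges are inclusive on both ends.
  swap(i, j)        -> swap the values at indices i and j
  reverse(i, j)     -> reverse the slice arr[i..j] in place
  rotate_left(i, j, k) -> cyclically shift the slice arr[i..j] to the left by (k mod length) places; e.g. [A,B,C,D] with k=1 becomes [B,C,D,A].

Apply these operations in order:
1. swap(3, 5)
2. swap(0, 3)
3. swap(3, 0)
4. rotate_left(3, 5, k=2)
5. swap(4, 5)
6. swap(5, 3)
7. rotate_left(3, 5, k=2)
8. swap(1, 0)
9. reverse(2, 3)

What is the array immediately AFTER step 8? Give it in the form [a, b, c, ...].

After 1 (swap(3, 5)): [0, 1, 4, 3, 2, 5]
After 2 (swap(0, 3)): [3, 1, 4, 0, 2, 5]
After 3 (swap(3, 0)): [0, 1, 4, 3, 2, 5]
After 4 (rotate_left(3, 5, k=2)): [0, 1, 4, 5, 3, 2]
After 5 (swap(4, 5)): [0, 1, 4, 5, 2, 3]
After 6 (swap(5, 3)): [0, 1, 4, 3, 2, 5]
After 7 (rotate_left(3, 5, k=2)): [0, 1, 4, 5, 3, 2]
After 8 (swap(1, 0)): [1, 0, 4, 5, 3, 2]

Answer: [1, 0, 4, 5, 3, 2]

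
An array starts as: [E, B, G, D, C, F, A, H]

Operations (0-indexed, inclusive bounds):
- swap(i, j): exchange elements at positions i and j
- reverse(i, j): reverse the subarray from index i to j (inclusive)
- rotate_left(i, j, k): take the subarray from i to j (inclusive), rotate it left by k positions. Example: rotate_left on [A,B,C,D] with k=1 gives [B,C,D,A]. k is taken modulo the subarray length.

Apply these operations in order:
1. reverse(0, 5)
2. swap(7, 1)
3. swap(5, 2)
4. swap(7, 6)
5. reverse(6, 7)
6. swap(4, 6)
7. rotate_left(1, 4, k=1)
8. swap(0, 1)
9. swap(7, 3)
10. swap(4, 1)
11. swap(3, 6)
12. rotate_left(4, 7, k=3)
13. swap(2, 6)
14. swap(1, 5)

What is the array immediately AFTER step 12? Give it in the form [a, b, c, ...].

Answer: [E, H, G, B, A, F, D, C]

Derivation:
After 1 (reverse(0, 5)): [F, C, D, G, B, E, A, H]
After 2 (swap(7, 1)): [F, H, D, G, B, E, A, C]
After 3 (swap(5, 2)): [F, H, E, G, B, D, A, C]
After 4 (swap(7, 6)): [F, H, E, G, B, D, C, A]
After 5 (reverse(6, 7)): [F, H, E, G, B, D, A, C]
After 6 (swap(4, 6)): [F, H, E, G, A, D, B, C]
After 7 (rotate_left(1, 4, k=1)): [F, E, G, A, H, D, B, C]
After 8 (swap(0, 1)): [E, F, G, A, H, D, B, C]
After 9 (swap(7, 3)): [E, F, G, C, H, D, B, A]
After 10 (swap(4, 1)): [E, H, G, C, F, D, B, A]
After 11 (swap(3, 6)): [E, H, G, B, F, D, C, A]
After 12 (rotate_left(4, 7, k=3)): [E, H, G, B, A, F, D, C]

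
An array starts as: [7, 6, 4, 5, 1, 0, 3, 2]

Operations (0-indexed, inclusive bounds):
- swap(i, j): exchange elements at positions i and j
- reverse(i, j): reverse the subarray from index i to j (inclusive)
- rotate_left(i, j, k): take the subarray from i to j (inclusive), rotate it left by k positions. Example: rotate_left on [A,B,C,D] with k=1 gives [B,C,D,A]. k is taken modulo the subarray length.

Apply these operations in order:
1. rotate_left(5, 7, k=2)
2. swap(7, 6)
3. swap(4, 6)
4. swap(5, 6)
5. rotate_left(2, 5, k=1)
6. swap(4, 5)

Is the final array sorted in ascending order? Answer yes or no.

Answer: no

Derivation:
After 1 (rotate_left(5, 7, k=2)): [7, 6, 4, 5, 1, 2, 0, 3]
After 2 (swap(7, 6)): [7, 6, 4, 5, 1, 2, 3, 0]
After 3 (swap(4, 6)): [7, 6, 4, 5, 3, 2, 1, 0]
After 4 (swap(5, 6)): [7, 6, 4, 5, 3, 1, 2, 0]
After 5 (rotate_left(2, 5, k=1)): [7, 6, 5, 3, 1, 4, 2, 0]
After 6 (swap(4, 5)): [7, 6, 5, 3, 4, 1, 2, 0]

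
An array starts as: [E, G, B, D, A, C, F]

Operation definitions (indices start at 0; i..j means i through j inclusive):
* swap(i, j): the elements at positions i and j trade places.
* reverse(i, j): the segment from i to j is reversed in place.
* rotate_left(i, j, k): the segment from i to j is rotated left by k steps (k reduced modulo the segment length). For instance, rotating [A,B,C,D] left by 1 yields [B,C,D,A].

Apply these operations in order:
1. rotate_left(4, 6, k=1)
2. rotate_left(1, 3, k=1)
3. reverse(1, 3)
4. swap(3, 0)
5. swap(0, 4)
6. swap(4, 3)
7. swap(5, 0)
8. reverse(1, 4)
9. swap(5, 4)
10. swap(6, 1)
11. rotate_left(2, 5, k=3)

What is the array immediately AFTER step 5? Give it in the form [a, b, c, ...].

After 1 (rotate_left(4, 6, k=1)): [E, G, B, D, C, F, A]
After 2 (rotate_left(1, 3, k=1)): [E, B, D, G, C, F, A]
After 3 (reverse(1, 3)): [E, G, D, B, C, F, A]
After 4 (swap(3, 0)): [B, G, D, E, C, F, A]
After 5 (swap(0, 4)): [C, G, D, E, B, F, A]

Answer: [C, G, D, E, B, F, A]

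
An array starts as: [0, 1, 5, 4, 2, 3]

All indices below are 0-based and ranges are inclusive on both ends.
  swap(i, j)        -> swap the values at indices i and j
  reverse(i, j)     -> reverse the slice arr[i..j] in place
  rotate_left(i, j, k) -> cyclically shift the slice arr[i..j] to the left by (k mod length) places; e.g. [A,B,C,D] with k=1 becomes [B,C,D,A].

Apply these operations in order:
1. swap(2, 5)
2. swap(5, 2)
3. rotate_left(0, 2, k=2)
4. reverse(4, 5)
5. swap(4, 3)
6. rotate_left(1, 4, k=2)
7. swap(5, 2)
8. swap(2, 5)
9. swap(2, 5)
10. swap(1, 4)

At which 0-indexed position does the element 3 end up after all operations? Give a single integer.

Answer: 4

Derivation:
After 1 (swap(2, 5)): [0, 1, 3, 4, 2, 5]
After 2 (swap(5, 2)): [0, 1, 5, 4, 2, 3]
After 3 (rotate_left(0, 2, k=2)): [5, 0, 1, 4, 2, 3]
After 4 (reverse(4, 5)): [5, 0, 1, 4, 3, 2]
After 5 (swap(4, 3)): [5, 0, 1, 3, 4, 2]
After 6 (rotate_left(1, 4, k=2)): [5, 3, 4, 0, 1, 2]
After 7 (swap(5, 2)): [5, 3, 2, 0, 1, 4]
After 8 (swap(2, 5)): [5, 3, 4, 0, 1, 2]
After 9 (swap(2, 5)): [5, 3, 2, 0, 1, 4]
After 10 (swap(1, 4)): [5, 1, 2, 0, 3, 4]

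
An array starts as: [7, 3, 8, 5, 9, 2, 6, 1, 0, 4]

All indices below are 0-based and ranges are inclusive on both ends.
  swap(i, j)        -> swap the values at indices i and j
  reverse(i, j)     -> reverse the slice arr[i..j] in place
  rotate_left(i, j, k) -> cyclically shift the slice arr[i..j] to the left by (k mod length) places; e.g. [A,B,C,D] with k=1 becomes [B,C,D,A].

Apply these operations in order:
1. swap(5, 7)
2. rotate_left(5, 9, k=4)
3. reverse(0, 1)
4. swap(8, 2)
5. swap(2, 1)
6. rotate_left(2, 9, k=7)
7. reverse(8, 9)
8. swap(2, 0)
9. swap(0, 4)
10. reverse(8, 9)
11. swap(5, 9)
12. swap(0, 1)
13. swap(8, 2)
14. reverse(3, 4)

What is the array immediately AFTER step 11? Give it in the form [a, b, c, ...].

After 1 (swap(5, 7)): [7, 3, 8, 5, 9, 1, 6, 2, 0, 4]
After 2 (rotate_left(5, 9, k=4)): [7, 3, 8, 5, 9, 4, 1, 6, 2, 0]
After 3 (reverse(0, 1)): [3, 7, 8, 5, 9, 4, 1, 6, 2, 0]
After 4 (swap(8, 2)): [3, 7, 2, 5, 9, 4, 1, 6, 8, 0]
After 5 (swap(2, 1)): [3, 2, 7, 5, 9, 4, 1, 6, 8, 0]
After 6 (rotate_left(2, 9, k=7)): [3, 2, 0, 7, 5, 9, 4, 1, 6, 8]
After 7 (reverse(8, 9)): [3, 2, 0, 7, 5, 9, 4, 1, 8, 6]
After 8 (swap(2, 0)): [0, 2, 3, 7, 5, 9, 4, 1, 8, 6]
After 9 (swap(0, 4)): [5, 2, 3, 7, 0, 9, 4, 1, 8, 6]
After 10 (reverse(8, 9)): [5, 2, 3, 7, 0, 9, 4, 1, 6, 8]
After 11 (swap(5, 9)): [5, 2, 3, 7, 0, 8, 4, 1, 6, 9]

Answer: [5, 2, 3, 7, 0, 8, 4, 1, 6, 9]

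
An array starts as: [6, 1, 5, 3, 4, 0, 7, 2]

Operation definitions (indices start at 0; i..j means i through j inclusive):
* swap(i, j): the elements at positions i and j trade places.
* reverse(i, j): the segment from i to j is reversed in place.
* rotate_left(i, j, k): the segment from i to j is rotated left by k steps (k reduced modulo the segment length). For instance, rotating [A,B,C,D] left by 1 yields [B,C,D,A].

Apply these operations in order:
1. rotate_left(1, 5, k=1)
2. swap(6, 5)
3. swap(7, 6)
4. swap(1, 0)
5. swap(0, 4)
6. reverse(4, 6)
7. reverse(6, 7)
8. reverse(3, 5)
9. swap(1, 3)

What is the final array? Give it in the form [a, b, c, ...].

After 1 (rotate_left(1, 5, k=1)): [6, 5, 3, 4, 0, 1, 7, 2]
After 2 (swap(6, 5)): [6, 5, 3, 4, 0, 7, 1, 2]
After 3 (swap(7, 6)): [6, 5, 3, 4, 0, 7, 2, 1]
After 4 (swap(1, 0)): [5, 6, 3, 4, 0, 7, 2, 1]
After 5 (swap(0, 4)): [0, 6, 3, 4, 5, 7, 2, 1]
After 6 (reverse(4, 6)): [0, 6, 3, 4, 2, 7, 5, 1]
After 7 (reverse(6, 7)): [0, 6, 3, 4, 2, 7, 1, 5]
After 8 (reverse(3, 5)): [0, 6, 3, 7, 2, 4, 1, 5]
After 9 (swap(1, 3)): [0, 7, 3, 6, 2, 4, 1, 5]

Answer: [0, 7, 3, 6, 2, 4, 1, 5]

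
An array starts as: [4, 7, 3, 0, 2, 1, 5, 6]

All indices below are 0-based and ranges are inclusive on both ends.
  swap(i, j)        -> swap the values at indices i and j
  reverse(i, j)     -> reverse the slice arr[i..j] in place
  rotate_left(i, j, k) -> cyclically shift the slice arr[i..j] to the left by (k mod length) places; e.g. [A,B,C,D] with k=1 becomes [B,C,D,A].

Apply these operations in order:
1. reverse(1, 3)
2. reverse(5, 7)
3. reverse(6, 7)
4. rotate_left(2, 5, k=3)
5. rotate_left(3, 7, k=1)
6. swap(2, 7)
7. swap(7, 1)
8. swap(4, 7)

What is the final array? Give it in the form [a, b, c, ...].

After 1 (reverse(1, 3)): [4, 0, 3, 7, 2, 1, 5, 6]
After 2 (reverse(5, 7)): [4, 0, 3, 7, 2, 6, 5, 1]
After 3 (reverse(6, 7)): [4, 0, 3, 7, 2, 6, 1, 5]
After 4 (rotate_left(2, 5, k=3)): [4, 0, 6, 3, 7, 2, 1, 5]
After 5 (rotate_left(3, 7, k=1)): [4, 0, 6, 7, 2, 1, 5, 3]
After 6 (swap(2, 7)): [4, 0, 3, 7, 2, 1, 5, 6]
After 7 (swap(7, 1)): [4, 6, 3, 7, 2, 1, 5, 0]
After 8 (swap(4, 7)): [4, 6, 3, 7, 0, 1, 5, 2]

Answer: [4, 6, 3, 7, 0, 1, 5, 2]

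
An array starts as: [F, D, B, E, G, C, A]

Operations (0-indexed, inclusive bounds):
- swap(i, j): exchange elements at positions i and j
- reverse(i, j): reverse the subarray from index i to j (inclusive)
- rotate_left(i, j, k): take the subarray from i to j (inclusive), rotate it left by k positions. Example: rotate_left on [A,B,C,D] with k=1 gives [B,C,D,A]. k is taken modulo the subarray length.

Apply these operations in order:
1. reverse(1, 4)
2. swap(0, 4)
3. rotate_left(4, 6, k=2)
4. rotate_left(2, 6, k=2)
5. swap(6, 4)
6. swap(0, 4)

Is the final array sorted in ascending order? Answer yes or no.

Answer: no

Derivation:
After 1 (reverse(1, 4)): [F, G, E, B, D, C, A]
After 2 (swap(0, 4)): [D, G, E, B, F, C, A]
After 3 (rotate_left(4, 6, k=2)): [D, G, E, B, A, F, C]
After 4 (rotate_left(2, 6, k=2)): [D, G, A, F, C, E, B]
After 5 (swap(6, 4)): [D, G, A, F, B, E, C]
After 6 (swap(0, 4)): [B, G, A, F, D, E, C]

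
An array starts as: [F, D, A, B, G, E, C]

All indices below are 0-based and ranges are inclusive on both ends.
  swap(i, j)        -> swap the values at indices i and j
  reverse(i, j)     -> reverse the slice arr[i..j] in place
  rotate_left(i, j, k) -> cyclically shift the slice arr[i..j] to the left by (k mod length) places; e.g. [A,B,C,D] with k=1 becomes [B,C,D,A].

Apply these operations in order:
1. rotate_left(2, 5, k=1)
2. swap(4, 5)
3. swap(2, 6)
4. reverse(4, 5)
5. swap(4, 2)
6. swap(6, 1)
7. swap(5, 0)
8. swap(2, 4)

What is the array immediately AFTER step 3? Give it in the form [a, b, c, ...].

After 1 (rotate_left(2, 5, k=1)): [F, D, B, G, E, A, C]
After 2 (swap(4, 5)): [F, D, B, G, A, E, C]
After 3 (swap(2, 6)): [F, D, C, G, A, E, B]

Answer: [F, D, C, G, A, E, B]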